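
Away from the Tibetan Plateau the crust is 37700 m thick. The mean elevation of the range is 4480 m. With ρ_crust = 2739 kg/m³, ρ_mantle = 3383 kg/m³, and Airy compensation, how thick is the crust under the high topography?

61200 m

Root depth r = h ρ_c / (ρ_m − ρ_c) = 4480 m × 2739 / 644 = 19050 m.
Total thickness = T + h + r = 37700 m + 4480 m + 19050 m = 61200 m.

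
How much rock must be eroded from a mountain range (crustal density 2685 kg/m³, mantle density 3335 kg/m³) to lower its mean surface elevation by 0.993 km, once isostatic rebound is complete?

5.09 km

Net drop Δ = e − u = e − e ρ_c/ρ_m = e (ρ_m − ρ_c)/ρ_m.
e = Δ ρ_m/(ρ_m − ρ_c) = 0.993 km × 3335/650 = 5.09 km.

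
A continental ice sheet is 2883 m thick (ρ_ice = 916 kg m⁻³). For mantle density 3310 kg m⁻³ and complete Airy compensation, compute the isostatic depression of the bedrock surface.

798 m

For local isostatic compensation: the ice load ρ_ice t is balanced by mantle displaced below, ρ_m s.
s = t ρ_ice / ρ_m = 2883 m × 916/3310 = 798 m.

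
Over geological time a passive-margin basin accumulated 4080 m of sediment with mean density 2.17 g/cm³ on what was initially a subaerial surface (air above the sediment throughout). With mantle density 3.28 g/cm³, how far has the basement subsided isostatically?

Subaerial load: s = t ρ_sed / ρ_m = 4080 m × 2.17/3.28 = 2700 m.

2700 m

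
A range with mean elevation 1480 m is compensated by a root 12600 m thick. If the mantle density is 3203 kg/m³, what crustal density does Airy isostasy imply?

ρ_c h = (ρ_m − ρ_c) r → ρ_c (h + r) = ρ_m r → ρ_c = ρ_m r / (h + r).
ρ_c = 3203 × 12600 m / (1480 m + 12600 m) = 2870 kg/m³.

2870 kg/m³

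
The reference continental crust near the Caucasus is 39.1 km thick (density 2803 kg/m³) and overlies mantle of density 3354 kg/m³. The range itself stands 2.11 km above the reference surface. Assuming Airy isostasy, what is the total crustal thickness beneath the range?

51.9 km

Root depth r = h ρ_c / (ρ_m − ρ_c) = 2.11 km × 2803 / 551 = 10.73 km.
Total thickness = T + h + r = 39.1 km + 2.11 km + 10.73 km = 51.9 km.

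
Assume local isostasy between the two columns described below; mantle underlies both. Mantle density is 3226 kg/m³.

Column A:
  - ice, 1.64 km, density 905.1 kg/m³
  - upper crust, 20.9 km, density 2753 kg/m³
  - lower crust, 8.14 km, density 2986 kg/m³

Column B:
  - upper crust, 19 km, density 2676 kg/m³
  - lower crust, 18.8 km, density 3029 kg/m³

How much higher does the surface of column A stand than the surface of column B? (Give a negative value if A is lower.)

For any compensation level in the mantle, the mantle terms cancel and isostasy reduces to e = (Σt_A − Σt_B) − (Σ(ρt)_A − Σ(ρt)_B) / ρ_m.
Σt_A = 30.68 km; Σt_B = 37.8 km; Σ(ρt)_A = 83328.104; Σ(ρt)_B = 107789.2 (in km·kg/m³).
e = (30.68 − 37.8) − (83328.104 − 107789.2) / 3226 = 0.462 km.

0.462 km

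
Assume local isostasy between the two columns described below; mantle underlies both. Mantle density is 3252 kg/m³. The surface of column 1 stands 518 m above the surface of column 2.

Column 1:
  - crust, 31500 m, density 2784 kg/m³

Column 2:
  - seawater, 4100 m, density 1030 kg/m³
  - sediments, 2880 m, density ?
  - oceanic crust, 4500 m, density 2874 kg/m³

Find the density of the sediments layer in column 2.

Take the compensation level at the base of the deeper column (depth z_c below the surface of column 1) and equate Σ ρ_i t_i down to z_c; mantle fills any gap and the z_c terms cancel.
Column 1: 31500×2784 + (z_c − 31500)×3252
Column 2: 518×0 + 4100×1030 + 2880×ρ + 4500×2874 + (z_c − 518 − 11480)×3252
The z_c×3252 term appears on both sides and cancels. Collect the known terms of each column as K = Σ(ρt)_known − 3252 × (depth of known layers): K_1 = 87696000 − 3252×31500 = −14742000; K_2 = 17156000 − 3252×(518 + 11480) = −21861496.
Balance: K_1 = K_2 + 2880×ρ, so ρ = (K_1 − K_2)/2880 = 7119500/2880 = 2470 kg/m³.

2470 kg/m³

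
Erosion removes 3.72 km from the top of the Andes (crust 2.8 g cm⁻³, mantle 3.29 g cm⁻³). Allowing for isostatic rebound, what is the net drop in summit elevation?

0.554 km

Rebound u = e ρ_c/ρ_m = 3.72 km × 2.8/3.29 = 3.166 km.
Net surface drop = e − u = 3.72 km − 3.166 km = e (ρ_m − ρ_c)/ρ_m = 0.554 km.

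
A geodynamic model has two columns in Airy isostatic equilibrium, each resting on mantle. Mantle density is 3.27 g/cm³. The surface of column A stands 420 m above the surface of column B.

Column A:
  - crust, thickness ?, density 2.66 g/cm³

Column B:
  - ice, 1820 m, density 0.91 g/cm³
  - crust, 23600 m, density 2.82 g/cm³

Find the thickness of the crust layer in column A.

Take the compensation level at the base of the deeper column (depth z_c below the surface of column A) and equate Σ ρ_i t_i down to z_c; mantle fills any gap and the z_c terms cancel.
Column A: x×2.66 + (z_c − 0 − x)×3.27
Column B: 420×0 + 1820×0.91 + 23600×2.82 + (z_c − 420 − 25420)×3.27
The z_c×3.27 term appears on both sides and cancels. Collect the known terms of each column as K = Σ(ρt)_known − 3.27 × (depth of known layers): K_A = 0 − 3.27×0 = 0; K_B = 68208.2 − 3.27×(420 + 25420) = −16288.6.
Balance: K_A − x×(3.27 − 2.66) = K_B, so x = (K_A − K_B)/(3.27 − 2.66) = 16288.6/0.61 = 26700 m.

26700 m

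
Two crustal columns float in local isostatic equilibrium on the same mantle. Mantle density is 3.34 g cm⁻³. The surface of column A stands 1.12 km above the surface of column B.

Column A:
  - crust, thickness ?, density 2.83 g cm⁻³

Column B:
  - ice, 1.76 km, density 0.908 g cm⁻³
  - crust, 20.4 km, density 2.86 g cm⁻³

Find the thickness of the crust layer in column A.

Take the compensation level at the base of the deeper column (depth z_c below the surface of column A) and equate Σ ρ_i t_i down to z_c; mantle fills any gap and the z_c terms cancel.
Column A: x×2.83 + (z_c − 0 − x)×3.34
Column B: 1.12×0 + 1.76×0.908 + 20.4×2.86 + (z_c − 1.12 − 22.16)×3.34
The z_c×3.34 term appears on both sides and cancels. Collect the known terms of each column as K = Σ(ρt)_known − 3.34 × (depth of known layers): K_A = 0 − 3.34×0 = 0; K_B = 59.94208 − 3.34×(1.12 + 22.16) = −17.81312.
Balance: K_A − x×(3.34 − 2.83) = K_B, so x = (K_A − K_B)/(3.34 − 2.83) = 17.8131/0.51 = 34.9 km.

34.9 km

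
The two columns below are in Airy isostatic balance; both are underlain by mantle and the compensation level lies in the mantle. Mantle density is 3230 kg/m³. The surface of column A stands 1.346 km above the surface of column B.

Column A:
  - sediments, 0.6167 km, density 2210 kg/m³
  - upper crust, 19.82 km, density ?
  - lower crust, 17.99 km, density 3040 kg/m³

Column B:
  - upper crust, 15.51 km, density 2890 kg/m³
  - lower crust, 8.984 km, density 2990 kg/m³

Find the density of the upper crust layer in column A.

2840 kg/m³

Take the compensation level at the base of the deeper column (depth z_c below the surface of column A) and equate Σ ρ_i t_i down to z_c; mantle fills any gap and the z_c terms cancel.
Column A: 0.6167×2210 + 19.82×ρ + 17.99×3040 + (z_c − 38.4267)×3230
Column B: 1.346×0 + 15.51×2890 + 8.984×2990 + (z_c − 1.346 − 24.494)×3230
The z_c×3230 term appears on both sides and cancels. Collect the known terms of each column as K = Σ(ρt)_known − 3230 × (depth of known layers): K_A = 56052.507 − 3230×38.4267 = −68065.734; K_B = 71686.06 − 3230×(1.346 + 24.494) = −11777.14.
Balance: K_A + 19.82×ρ = K_B, so ρ = (K_B − K_A)/19.82 = 56288.6/19.82 = 2840 kg/m³.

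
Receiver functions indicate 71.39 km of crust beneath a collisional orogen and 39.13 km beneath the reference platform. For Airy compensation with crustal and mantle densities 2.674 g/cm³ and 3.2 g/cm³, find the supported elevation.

5.3 km

Excess crust Δ = 71.39 km − 39.13 km = 32.26 km, split between elevation h and root r with h + r = Δ.
Airy balance ρ_c h = (ρ_m − ρ_c) r gives r = h ρ_c/(ρ_m − ρ_c), so h (1 + ρ_c/(ρ_m − ρ_c)) = Δ, i.e. h = Δ (ρ_m − ρ_c)/ρ_m.
h = 32.26 km × 0.526/3.2 = 5.3 km.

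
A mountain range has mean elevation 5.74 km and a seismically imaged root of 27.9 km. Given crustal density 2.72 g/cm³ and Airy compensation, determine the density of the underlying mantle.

Airy balance: ρ_c h = (ρ_m − ρ_c) r → ρ_m = ρ_c (1 + h/r).
ρ_m = 2.72 × (1 + 5.74 km/27.9 km) = 3.28 g/cm³.

3.28 g/cm³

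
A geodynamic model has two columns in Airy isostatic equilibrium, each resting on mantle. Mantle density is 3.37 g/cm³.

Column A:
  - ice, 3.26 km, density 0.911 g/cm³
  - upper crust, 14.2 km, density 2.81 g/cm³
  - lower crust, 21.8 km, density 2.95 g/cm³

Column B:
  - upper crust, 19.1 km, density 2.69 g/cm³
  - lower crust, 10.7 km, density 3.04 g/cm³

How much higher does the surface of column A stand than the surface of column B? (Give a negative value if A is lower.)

For any compensation level in the mantle, the mantle terms cancel and isostasy reduces to e = (Σt_A − Σt_B) − (Σ(ρt)_A − Σ(ρt)_B) / ρ_m.
Σt_A = 39.26 km; Σt_B = 29.8 km; Σ(ρt)_A = 107.18186; Σ(ρt)_B = 83.907 (in km·g/cm³).
e = (39.26 − 29.8) − (107.18186 − 83.907) / 3.37 = 2.55 km.

2.55 km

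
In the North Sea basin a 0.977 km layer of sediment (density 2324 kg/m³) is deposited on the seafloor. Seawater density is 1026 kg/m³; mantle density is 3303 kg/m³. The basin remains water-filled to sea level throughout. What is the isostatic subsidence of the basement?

Submarine loading: the sediment displaces seawater, and the subsidence is in turn flooded, so s (ρ_m − ρ_w) = t (ρ_sed − ρ_w).
s = 0.977 km × (2324 − 1026) / (3303 − 1026) = 0.557 km.

0.557 km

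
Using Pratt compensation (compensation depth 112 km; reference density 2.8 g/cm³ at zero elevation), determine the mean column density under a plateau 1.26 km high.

2.77 g/cm³

Pratt balance: ρ_ref D = ρ (D + h).
ρ = ρ_ref D/(D + h) = 2.8 × 112 km/(112 km + 1.26 km) = 2.77 g/cm³.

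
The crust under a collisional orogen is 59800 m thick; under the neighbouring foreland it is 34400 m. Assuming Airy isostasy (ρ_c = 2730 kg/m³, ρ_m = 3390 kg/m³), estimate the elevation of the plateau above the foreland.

4950 m

Excess crust Δ = 59800 m − 34400 m = 25400 m, split between elevation h and root r with h + r = Δ.
Airy balance ρ_c h = (ρ_m − ρ_c) r gives r = h ρ_c/(ρ_m − ρ_c), so h (1 + ρ_c/(ρ_m − ρ_c)) = Δ, i.e. h = Δ (ρ_m − ρ_c)/ρ_m.
h = 25400 m × 660/3390 = 4950 m.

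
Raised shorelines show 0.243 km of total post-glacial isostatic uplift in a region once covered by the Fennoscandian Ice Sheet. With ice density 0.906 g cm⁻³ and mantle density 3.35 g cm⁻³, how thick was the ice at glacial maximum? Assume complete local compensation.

0.899 km

u = t ρ_ice/ρ_m → t = u ρ_m/ρ_ice = 0.243 km × 3.35/0.906 = 0.899 km.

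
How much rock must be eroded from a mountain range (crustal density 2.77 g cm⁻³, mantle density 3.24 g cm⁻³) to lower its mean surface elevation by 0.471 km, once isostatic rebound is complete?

3.25 km

Net drop Δ = e − u = e − e ρ_c/ρ_m = e (ρ_m − ρ_c)/ρ_m.
e = Δ ρ_m/(ρ_m − ρ_c) = 0.471 km × 3.24/0.47 = 3.25 km.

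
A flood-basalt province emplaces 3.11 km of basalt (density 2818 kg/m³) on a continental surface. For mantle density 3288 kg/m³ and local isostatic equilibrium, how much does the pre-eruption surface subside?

2.67 km

Subaerial loading: s = t ρ_load / ρ_m.
s = 3.11 km × 2818/3288 = 2.67 km.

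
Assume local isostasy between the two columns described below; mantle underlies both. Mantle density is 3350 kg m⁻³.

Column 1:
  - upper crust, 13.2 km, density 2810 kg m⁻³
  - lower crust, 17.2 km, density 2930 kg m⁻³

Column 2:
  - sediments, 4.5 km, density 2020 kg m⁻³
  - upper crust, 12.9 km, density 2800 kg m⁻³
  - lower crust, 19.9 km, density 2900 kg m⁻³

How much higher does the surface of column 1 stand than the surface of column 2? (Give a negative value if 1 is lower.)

For any compensation level in the mantle, the mantle terms cancel and isostasy reduces to e = (Σt_1 − Σt_2) − (Σ(ρt)_1 − Σ(ρt)_2) / ρ_m.
Σt_1 = 30.4 km; Σt_2 = 37.3 km; Σ(ρt)_1 = 87488; Σ(ρt)_2 = 102920 (in km·kg m⁻³).
e = (30.4 − 37.3) − (87488 − 102920) / 3350 = −2.29 km.

−2.29 km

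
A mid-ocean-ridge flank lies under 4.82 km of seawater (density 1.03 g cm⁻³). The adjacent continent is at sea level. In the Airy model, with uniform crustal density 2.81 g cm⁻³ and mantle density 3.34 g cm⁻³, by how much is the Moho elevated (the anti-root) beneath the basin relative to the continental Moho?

In Airy isostatic equilibrium: replacing crust with seawater at the top is compensated by replacing crust with mantle at the base: d (ρ_c − ρ_w) = a (ρ_m − ρ_c).
a = d (ρ_c − ρ_w)/(ρ_m − ρ_c) = 4.82 km × 1.78/0.53 = 16.2 km.

16.2 km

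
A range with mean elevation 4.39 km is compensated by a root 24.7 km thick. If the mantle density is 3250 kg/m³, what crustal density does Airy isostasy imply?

ρ_c h = (ρ_m − ρ_c) r → ρ_c (h + r) = ρ_m r → ρ_c = ρ_m r / (h + r).
ρ_c = 3250 × 24.7 km / (4.39 km + 24.7 km) = 2760 kg/m³.

2760 kg/m³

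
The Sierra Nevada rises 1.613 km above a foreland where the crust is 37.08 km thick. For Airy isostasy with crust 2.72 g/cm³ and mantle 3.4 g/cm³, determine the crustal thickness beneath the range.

Root depth r = h ρ_c / (ρ_m − ρ_c) = 1.613 km × 2.72 / 0.68 = 6.452 km.
Total thickness = T + h + r = 37.08 km + 1.613 km + 6.452 km = 45.1 km.

45.1 km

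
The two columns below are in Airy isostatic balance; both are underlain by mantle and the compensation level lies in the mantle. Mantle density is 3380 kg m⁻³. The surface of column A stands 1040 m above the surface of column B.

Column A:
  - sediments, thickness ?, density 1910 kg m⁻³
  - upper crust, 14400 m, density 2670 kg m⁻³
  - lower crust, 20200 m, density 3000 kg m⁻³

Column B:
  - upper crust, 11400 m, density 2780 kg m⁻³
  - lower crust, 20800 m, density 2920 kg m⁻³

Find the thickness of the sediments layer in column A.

Take the compensation level at the base of the deeper column (depth z_c below the surface of column A) and equate Σ ρ_i t_i down to z_c; mantle fills any gap and the z_c terms cancel.
Column A: x×1910 + 14400×2670 + 20200×3000 + (z_c − 34600 − x)×3380
Column B: 1040×0 + 11400×2780 + 20800×2920 + (z_c − 1040 − 32200)×3380
The z_c×3380 term appears on both sides and cancels. Collect the known terms of each column as K = Σ(ρt)_known − 3380 × (depth of known layers): K_A = 99048000 − 3380×34600 = −17900000; K_B = 92428000 − 3380×(1040 + 32200) = −19923200.
Balance: K_A − x×(3380 − 1910) = K_B, so x = (K_A − K_B)/(3380 − 1910) = 2023200/1470 = 1380 m.

1380 m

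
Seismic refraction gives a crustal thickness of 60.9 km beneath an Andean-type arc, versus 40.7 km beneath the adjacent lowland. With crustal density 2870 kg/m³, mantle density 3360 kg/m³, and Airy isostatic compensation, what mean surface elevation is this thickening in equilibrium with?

Excess crust Δ = 60.9 km − 40.7 km = 20.2 km, split between elevation h and root r with h + r = Δ.
Airy balance ρ_c h = (ρ_m − ρ_c) r gives r = h ρ_c/(ρ_m − ρ_c), so h (1 + ρ_c/(ρ_m − ρ_c)) = Δ, i.e. h = Δ (ρ_m − ρ_c)/ρ_m.
h = 20.2 km × 490/3360 = 2.95 km.

2.95 km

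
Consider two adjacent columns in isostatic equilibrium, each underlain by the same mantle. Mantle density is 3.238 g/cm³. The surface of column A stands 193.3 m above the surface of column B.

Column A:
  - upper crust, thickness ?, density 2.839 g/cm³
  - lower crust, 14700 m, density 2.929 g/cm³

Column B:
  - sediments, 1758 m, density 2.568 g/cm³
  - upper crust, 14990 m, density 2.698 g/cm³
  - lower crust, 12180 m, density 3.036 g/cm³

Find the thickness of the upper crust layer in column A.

19600 m

Take the compensation level at the base of the deeper column (depth z_c below the surface of column A) and equate Σ ρ_i t_i down to z_c; mantle fills any gap and the z_c terms cancel.
Column A: x×2.839 + 14700×2.929 + (z_c − 14700 − x)×3.238
Column B: 193.3×0 + 1758×2.568 + 14990×2.698 + 12180×3.036 + (z_c − 193.3 − 28928)×3.238
The z_c×3.238 term appears on both sides and cancels. Collect the known terms of each column as K = Σ(ρt)_known − 3.238 × (depth of known layers): K_A = 43056.3 − 3.238×14700 = −4542.3; K_B = 81936.044 − 3.238×(193.3 + 28928) = −12358.7254.
Balance: K_A − x×(3.238 − 2.839) = K_B, so x = (K_A − K_B)/(3.238 − 2.839) = 7816.43/0.399 = 19600 m.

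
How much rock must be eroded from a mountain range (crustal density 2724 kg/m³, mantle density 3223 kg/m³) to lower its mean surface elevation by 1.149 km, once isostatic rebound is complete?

Net drop Δ = e − u = e − e ρ_c/ρ_m = e (ρ_m − ρ_c)/ρ_m.
e = Δ ρ_m/(ρ_m − ρ_c) = 1.149 km × 3223/499 = 7.42 km.

7.42 km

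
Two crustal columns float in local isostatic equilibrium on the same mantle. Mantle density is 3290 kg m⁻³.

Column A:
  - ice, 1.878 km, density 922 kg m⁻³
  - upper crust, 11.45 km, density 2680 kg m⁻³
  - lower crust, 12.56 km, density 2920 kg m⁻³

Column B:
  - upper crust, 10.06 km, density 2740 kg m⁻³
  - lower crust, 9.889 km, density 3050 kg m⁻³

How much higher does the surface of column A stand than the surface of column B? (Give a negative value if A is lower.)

For any compensation level in the mantle, the mantle terms cancel and isostasy reduces to e = (Σt_A − Σt_B) − (Σ(ρt)_A − Σ(ρt)_B) / ρ_m.
Σt_A = 25.888 km; Σt_B = 19.949 km; Σ(ρt)_A = 69092.716; Σ(ρt)_B = 57725.85 (in km·kg m⁻³).
e = (25.888 − 19.949) − (69092.716 − 57725.85) / 3290 = 2.48 km.

2.48 km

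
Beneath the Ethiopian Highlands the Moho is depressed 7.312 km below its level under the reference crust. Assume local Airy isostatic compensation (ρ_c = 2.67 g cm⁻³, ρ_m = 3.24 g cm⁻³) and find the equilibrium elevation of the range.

In Airy isostatic equilibrium: ρ_c h = (ρ_m − ρ_c) r.
h = r (ρ_m − ρ_c) / ρ_c = 7.312 km × (3.24 − 2.67) / 2.67 = 1.56 km.

1.56 km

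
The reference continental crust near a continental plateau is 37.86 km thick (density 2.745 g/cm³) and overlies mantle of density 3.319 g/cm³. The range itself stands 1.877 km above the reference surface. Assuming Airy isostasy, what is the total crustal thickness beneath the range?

Root depth r = h ρ_c / (ρ_m − ρ_c) = 1.877 km × 2.745 / 0.574 = 8.976 km.
Total thickness = T + h + r = 37.86 km + 1.877 km + 8.976 km = 48.7 km.

48.7 km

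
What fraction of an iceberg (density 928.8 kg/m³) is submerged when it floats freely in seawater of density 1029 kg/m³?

0.903

Submerged fraction = ρ_obj/ρ_fluid = 928.8/1029 = 0.903.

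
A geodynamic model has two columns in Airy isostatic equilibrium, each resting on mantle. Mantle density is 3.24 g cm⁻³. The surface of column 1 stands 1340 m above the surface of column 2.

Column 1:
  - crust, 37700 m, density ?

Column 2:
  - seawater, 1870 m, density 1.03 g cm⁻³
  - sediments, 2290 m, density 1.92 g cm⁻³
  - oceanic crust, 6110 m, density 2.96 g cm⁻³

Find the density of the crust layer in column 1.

Take the compensation level at the base of the deeper column (depth z_c below the surface of column 1) and equate Σ ρ_i t_i down to z_c; mantle fills any gap and the z_c terms cancel.
Column 1: 37700×ρ + (z_c − 37700)×3.24
Column 2: 1340×0 + 1870×1.03 + 2290×1.92 + 6110×2.96 + (z_c − 1340 − 10270)×3.24
The z_c×3.24 term appears on both sides and cancels. Collect the known terms of each column as K = Σ(ρt)_known − 3.24 × (depth of known layers): K_1 = 0 − 3.24×37700 = −122148; K_2 = 24408.5 − 3.24×(1340 + 10270) = −13207.9.
Balance: K_1 + 37700×ρ = K_2, so ρ = (K_2 − K_1)/37700 = 108940/37700 = 2.89 g cm⁻³.

2.89 g cm⁻³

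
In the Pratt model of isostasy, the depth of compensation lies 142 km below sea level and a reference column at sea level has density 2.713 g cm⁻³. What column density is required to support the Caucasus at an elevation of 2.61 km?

Pratt balance: ρ_ref D = ρ (D + h).
ρ = ρ_ref D/(D + h) = 2.713 × 142 km/(142 km + 2.61 km) = 2.66 g cm⁻³.

2.66 g cm⁻³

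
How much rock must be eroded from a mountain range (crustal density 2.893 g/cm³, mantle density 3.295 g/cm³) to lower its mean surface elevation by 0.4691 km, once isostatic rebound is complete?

3.84 km

Net drop Δ = e − u = e − e ρ_c/ρ_m = e (ρ_m − ρ_c)/ρ_m.
e = Δ ρ_m/(ρ_m − ρ_c) = 0.4691 km × 3.295/0.402 = 3.84 km.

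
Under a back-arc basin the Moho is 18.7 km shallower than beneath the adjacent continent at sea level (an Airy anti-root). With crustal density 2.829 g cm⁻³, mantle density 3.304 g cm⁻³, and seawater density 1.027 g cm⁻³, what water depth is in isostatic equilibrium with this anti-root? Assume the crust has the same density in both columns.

Replacing a thickness d of crust by seawater at the top must be balanced by replacing crust with mantle at the base: d (ρ_c − ρ_w) = a (ρ_m − ρ_c).
d = a (ρ_m − ρ_c)/(ρ_c − ρ_w) = 18.7 km × 0.475/1.802 = 4.93 km.

4.93 km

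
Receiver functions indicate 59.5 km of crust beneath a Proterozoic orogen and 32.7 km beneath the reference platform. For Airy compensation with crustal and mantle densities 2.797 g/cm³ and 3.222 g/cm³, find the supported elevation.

Excess crust Δ = 59.5 km − 32.7 km = 26.8 km, split between elevation h and root r with h + r = Δ.
Airy balance ρ_c h = (ρ_m − ρ_c) r gives r = h ρ_c/(ρ_m − ρ_c), so h (1 + ρ_c/(ρ_m − ρ_c)) = Δ, i.e. h = Δ (ρ_m − ρ_c)/ρ_m.
h = 26.8 km × 0.425/3.222 = 3.54 km.

3.54 km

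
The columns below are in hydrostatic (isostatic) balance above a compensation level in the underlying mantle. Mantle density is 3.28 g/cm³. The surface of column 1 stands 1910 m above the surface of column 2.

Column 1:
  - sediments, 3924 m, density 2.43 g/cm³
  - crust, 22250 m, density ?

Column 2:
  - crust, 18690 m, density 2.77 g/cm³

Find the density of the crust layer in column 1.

Take the compensation level at the base of the deeper column (depth z_c below the surface of column 1) and equate Σ ρ_i t_i down to z_c; mantle fills any gap and the z_c terms cancel.
Column 1: 3924×2.43 + 22250×ρ + (z_c − 26174)×3.28
Column 2: 1910×0 + 18690×2.77 + (z_c − 1910 − 18690)×3.28
The z_c×3.28 term appears on both sides and cancels. Collect the known terms of each column as K = Σ(ρt)_known − 3.28 × (depth of known layers): K_1 = 9535.32 − 3.28×26174 = −76315.4; K_2 = 51771.3 − 3.28×(1910 + 18690) = −15796.7.
Balance: K_1 + 22250×ρ = K_2, so ρ = (K_2 − K_1)/22250 = 60518.7/22250 = 2.72 g/cm³.

2.72 g/cm³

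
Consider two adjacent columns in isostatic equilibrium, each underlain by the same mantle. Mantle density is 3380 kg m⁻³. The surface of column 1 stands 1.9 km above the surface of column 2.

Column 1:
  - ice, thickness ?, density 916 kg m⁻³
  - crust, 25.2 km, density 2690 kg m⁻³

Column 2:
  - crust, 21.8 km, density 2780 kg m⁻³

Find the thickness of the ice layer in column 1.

0.858 km

Take the compensation level at the base of the deeper column (depth z_c below the surface of column 1) and equate Σ ρ_i t_i down to z_c; mantle fills any gap and the z_c terms cancel.
Column 1: x×916 + 25.2×2690 + (z_c − 25.2 − x)×3380
Column 2: 1.9×0 + 21.8×2780 + (z_c − 1.9 − 21.8)×3380
The z_c×3380 term appears on both sides and cancels. Collect the known terms of each column as K = Σ(ρt)_known − 3380 × (depth of known layers): K_1 = 67788 − 3380×25.2 = −17388; K_2 = 60604 − 3380×(1.9 + 21.8) = −19502.
Balance: K_1 − x×(3380 − 916) = K_2, so x = (K_1 − K_2)/(3380 − 916) = 2114/2464 = 0.858 km.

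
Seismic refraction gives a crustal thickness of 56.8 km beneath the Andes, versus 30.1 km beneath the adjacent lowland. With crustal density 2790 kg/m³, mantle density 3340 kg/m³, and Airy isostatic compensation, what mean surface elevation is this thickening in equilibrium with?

Excess crust Δ = 56.8 km − 30.1 km = 26.7 km, split between elevation h and root r with h + r = Δ.
Airy balance ρ_c h = (ρ_m − ρ_c) r gives r = h ρ_c/(ρ_m − ρ_c), so h (1 + ρ_c/(ρ_m − ρ_c)) = Δ, i.e. h = Δ (ρ_m − ρ_c)/ρ_m.
h = 26.7 km × 550/3340 = 4.4 km.

4.4 km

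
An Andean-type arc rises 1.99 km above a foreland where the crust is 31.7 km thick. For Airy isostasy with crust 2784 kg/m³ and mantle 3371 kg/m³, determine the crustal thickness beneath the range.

43.1 km

Root depth r = h ρ_c / (ρ_m − ρ_c) = 1.99 km × 2784 / 587 = 9.438 km.
Total thickness = T + h + r = 31.7 km + 1.99 km + 9.438 km = 43.1 km.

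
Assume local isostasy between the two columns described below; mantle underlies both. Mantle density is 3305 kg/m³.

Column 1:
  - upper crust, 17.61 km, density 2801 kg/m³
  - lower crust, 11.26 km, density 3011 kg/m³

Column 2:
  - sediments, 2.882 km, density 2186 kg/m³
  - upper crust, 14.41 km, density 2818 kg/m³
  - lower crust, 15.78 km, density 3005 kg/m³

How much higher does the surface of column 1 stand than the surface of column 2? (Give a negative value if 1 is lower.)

−0.844 km

For any compensation level in the mantle, the mantle terms cancel and isostasy reduces to e = (Σt_1 − Σt_2) − (Σ(ρt)_1 − Σ(ρt)_2) / ρ_m.
Σt_1 = 28.87 km; Σt_2 = 33.072 km; Σ(ρt)_1 = 83229.47; Σ(ρt)_2 = 94326.332 (in km·kg/m³).
e = (28.87 − 33.072) − (83229.47 − 94326.332) / 3305 = −0.844 km.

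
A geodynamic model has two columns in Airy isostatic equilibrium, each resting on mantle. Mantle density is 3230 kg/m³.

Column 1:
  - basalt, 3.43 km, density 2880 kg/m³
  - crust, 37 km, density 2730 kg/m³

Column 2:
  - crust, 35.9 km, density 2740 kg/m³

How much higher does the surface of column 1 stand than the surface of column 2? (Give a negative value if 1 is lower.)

For any compensation level in the mantle, the mantle terms cancel and isostasy reduces to e = (Σt_1 − Σt_2) − (Σ(ρt)_1 − Σ(ρt)_2) / ρ_m.
Σt_1 = 40.43 km; Σt_2 = 35.9 km; Σ(ρt)_1 = 110888.4; Σ(ρt)_2 = 98366 (in km·kg/m³).
e = (40.43 − 35.9) − (110888.4 − 98366) / 3230 = 0.653 km.

0.653 km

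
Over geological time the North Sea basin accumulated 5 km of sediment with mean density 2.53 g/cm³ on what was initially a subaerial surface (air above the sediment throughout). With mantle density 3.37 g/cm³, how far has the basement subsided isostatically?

3.75 km

Subaerial load: s = t ρ_sed / ρ_m = 5 km × 2.53/3.37 = 3.75 km.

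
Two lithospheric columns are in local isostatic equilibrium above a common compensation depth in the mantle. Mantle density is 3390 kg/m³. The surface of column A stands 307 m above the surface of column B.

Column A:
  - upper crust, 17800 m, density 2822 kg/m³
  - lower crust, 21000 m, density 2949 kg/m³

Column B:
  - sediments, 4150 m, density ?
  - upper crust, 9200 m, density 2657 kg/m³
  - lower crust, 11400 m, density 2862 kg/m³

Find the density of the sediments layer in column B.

2050 kg/m³

Take the compensation level at the base of the deeper column (depth z_c below the surface of column A) and equate Σ ρ_i t_i down to z_c; mantle fills any gap and the z_c terms cancel.
Column A: 17800×2822 + 21000×2949 + (z_c − 38800)×3390
Column B: 307×0 + 4150×ρ + 9200×2657 + 11400×2862 + (z_c − 307 − 24750)×3390
The z_c×3390 term appears on both sides and cancels. Collect the known terms of each column as K = Σ(ρt)_known − 3390 × (depth of known layers): K_A = 112160600 − 3390×38800 = −19371400; K_B = 57071200 − 3390×(307 + 24750) = −27872030.
Balance: K_A = K_B + 4150×ρ, so ρ = (K_A − K_B)/4150 = 8500630/4150 = 2050 kg/m³.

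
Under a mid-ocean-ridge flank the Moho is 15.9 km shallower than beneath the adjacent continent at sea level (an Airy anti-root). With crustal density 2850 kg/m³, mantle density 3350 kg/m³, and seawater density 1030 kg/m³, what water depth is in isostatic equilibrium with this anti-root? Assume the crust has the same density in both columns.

Replacing a thickness d of crust by seawater at the top must be balanced by replacing crust with mantle at the base: d (ρ_c − ρ_w) = a (ρ_m − ρ_c).
d = a (ρ_m − ρ_c)/(ρ_c − ρ_w) = 15.9 km × 500/1820 = 4.37 km.

4.37 km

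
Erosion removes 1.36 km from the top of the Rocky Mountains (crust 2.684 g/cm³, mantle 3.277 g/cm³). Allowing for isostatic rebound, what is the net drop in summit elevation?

0.246 km

Rebound u = e ρ_c/ρ_m = 1.36 km × 2.684/3.277 = 1.114 km.
Net surface drop = e − u = 1.36 km − 1.114 km = e (ρ_m − ρ_c)/ρ_m = 0.246 km.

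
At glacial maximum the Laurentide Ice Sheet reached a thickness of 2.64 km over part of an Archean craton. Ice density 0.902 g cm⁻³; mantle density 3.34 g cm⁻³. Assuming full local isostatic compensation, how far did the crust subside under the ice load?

0.713 km

Balancing pressure at the compensation depth: the ice load ρ_ice t is balanced by mantle displaced below, ρ_m s.
s = t ρ_ice / ρ_m = 2.64 km × 0.902/3.34 = 0.713 km.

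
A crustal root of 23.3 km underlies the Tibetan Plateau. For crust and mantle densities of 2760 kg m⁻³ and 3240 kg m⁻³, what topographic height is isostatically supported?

4.05 km

In Airy isostatic equilibrium: ρ_c h = (ρ_m − ρ_c) r.
h = r (ρ_m − ρ_c) / ρ_c = 23.3 km × (3240 − 2760) / 2760 = 4.05 km.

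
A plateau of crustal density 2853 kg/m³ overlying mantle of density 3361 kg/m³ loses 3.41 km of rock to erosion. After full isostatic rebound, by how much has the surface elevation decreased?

Rebound u = e ρ_c/ρ_m = 3.41 km × 2853/3361 = 2.895 km.
Net surface drop = e − u = 3.41 km − 2.895 km = e (ρ_m − ρ_c)/ρ_m = 0.515 km.

0.515 km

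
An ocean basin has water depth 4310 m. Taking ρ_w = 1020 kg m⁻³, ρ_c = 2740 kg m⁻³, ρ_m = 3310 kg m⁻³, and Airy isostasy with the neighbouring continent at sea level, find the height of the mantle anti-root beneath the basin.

For local isostatic compensation: replacing crust with seawater at the top is compensated by replacing crust with mantle at the base: d (ρ_c − ρ_w) = a (ρ_m − ρ_c).
a = d (ρ_c − ρ_w)/(ρ_m − ρ_c) = 4310 m × 1720/570 = 13000 m.

13000 m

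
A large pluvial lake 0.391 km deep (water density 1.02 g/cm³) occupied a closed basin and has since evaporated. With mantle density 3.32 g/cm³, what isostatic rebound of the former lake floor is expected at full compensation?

u = d ρ_w/ρ_m = 0.391 km × 1.02/3.32 = 0.12 km.

0.12 km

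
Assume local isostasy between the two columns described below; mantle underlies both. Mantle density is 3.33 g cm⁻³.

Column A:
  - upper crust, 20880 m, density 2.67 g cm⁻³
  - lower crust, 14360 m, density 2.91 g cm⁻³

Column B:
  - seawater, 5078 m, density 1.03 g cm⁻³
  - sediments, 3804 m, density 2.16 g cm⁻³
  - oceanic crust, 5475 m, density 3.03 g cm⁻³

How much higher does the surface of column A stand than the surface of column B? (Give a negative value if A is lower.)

For any compensation level in the mantle, the mantle terms cancel and isostasy reduces to e = (Σt_A − Σt_B) − (Σ(ρt)_A − Σ(ρt)_B) / ρ_m.
Σt_A = 35240 m; Σt_B = 14357 m; Σ(ρt)_A = 97537.2; Σ(ρt)_B = 30036.23 (in m·g cm⁻³).
e = (35240 − 14357) − (97537.2 − 30036.23) / 3.33 = 612 m.

612 m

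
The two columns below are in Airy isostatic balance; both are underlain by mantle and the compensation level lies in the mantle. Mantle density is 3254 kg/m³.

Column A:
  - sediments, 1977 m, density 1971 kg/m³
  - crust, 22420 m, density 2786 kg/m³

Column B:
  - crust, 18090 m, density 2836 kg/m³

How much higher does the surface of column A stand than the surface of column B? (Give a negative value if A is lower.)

For any compensation level in the mantle, the mantle terms cancel and isostasy reduces to e = (Σt_A − Σt_B) − (Σ(ρt)_A − Σ(ρt)_B) / ρ_m.
Σt_A = 24397 m; Σt_B = 18090 m; Σ(ρt)_A = 66358787; Σ(ρt)_B = 51303240 (in m·kg/m³).
e = (24397 − 18090) − (66358787 − 51303240) / 3254 = 1680 m.

1680 m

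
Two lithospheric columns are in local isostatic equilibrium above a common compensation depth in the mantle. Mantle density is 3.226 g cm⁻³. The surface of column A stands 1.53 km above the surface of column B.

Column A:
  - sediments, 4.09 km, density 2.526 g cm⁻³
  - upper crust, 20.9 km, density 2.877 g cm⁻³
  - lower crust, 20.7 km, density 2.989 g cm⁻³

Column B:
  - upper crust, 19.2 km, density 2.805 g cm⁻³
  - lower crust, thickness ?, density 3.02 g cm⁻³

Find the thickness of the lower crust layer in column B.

Take the compensation level at the base of the deeper column (depth z_c below the surface of column A) and equate Σ ρ_i t_i down to z_c; mantle fills any gap and the z_c terms cancel.
Column A: 4.09×2.526 + 20.9×2.877 + 20.7×2.989 + (z_c − 45.69)×3.226
Column B: 1.53×0 + 19.2×2.805 + x×3.02 + (z_c − 1.53 − 19.2 − x)×3.226
The z_c×3.226 term appears on both sides and cancels. Collect the known terms of each column as K = Σ(ρt)_known − 3.226 × (depth of known layers): K_A = 132.33294 − 3.226×45.69 = −15.063; K_B = 53.856 − 3.226×(1.53 + 19.2) = −13.01898.
Balance: K_A = K_B − x×(3.226 − 3.02), so x = (K_B − K_A)/(3.226 − 3.02) = 2.04402/0.206 = 9.92 km.

9.92 km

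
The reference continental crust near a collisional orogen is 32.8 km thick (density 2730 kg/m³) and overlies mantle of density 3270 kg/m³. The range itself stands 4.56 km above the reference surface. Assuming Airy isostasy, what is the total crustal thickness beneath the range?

Root depth r = h ρ_c / (ρ_m − ρ_c) = 4.56 km × 2730 / 540 = 23.05 km.
Total thickness = T + h + r = 32.8 km + 4.56 km + 23.05 km = 60.4 km.

60.4 km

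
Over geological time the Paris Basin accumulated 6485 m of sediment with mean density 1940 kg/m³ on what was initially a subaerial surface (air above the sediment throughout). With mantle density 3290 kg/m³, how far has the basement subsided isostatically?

3820 m

Subaerial load: s = t ρ_sed / ρ_m = 6485 m × 1940/3290 = 3820 m.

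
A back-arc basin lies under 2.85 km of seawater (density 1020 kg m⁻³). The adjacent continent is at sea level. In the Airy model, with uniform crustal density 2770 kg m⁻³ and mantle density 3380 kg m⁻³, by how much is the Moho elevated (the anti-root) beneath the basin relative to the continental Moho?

By Archimedes' principle applied to the lithosphere: replacing crust with seawater at the top is compensated by replacing crust with mantle at the base: d (ρ_c − ρ_w) = a (ρ_m − ρ_c).
a = d (ρ_c − ρ_w)/(ρ_m − ρ_c) = 2.85 km × 1750/610 = 8.18 km.

8.18 km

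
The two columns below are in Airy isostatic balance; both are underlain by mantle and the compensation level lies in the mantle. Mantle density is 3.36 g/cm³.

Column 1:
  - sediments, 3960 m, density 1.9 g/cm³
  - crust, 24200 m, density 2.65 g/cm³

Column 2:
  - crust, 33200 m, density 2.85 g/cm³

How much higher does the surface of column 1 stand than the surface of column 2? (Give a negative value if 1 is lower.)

1800 m

For any compensation level in the mantle, the mantle terms cancel and isostasy reduces to e = (Σt_1 − Σt_2) − (Σ(ρt)_1 − Σ(ρt)_2) / ρ_m.
Σt_1 = 28160 m; Σt_2 = 33200 m; Σ(ρt)_1 = 71654; Σ(ρt)_2 = 94620 (in m·g/cm³).
e = (28160 − 33200) − (71654 − 94620) / 3.36 = 1800 m.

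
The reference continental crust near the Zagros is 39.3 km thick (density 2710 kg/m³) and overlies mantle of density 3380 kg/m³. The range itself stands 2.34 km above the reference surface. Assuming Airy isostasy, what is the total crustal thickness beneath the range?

Root depth r = h ρ_c / (ρ_m − ρ_c) = 2.34 km × 2710 / 670 = 9.465 km.
Total thickness = T + h + r = 39.3 km + 2.34 km + 9.465 km = 51.1 km.

51.1 km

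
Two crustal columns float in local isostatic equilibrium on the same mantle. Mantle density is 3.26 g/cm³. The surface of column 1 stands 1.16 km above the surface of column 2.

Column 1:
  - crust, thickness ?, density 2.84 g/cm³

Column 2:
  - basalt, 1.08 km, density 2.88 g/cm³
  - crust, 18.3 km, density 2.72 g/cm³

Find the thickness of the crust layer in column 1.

Take the compensation level at the base of the deeper column (depth z_c below the surface of column 1) and equate Σ ρ_i t_i down to z_c; mantle fills any gap and the z_c terms cancel.
Column 1: x×2.84 + (z_c − 0 − x)×3.26
Column 2: 1.16×0 + 1.08×2.88 + 18.3×2.72 + (z_c − 1.16 − 19.38)×3.26
The z_c×3.26 term appears on both sides and cancels. Collect the known terms of each column as K = Σ(ρt)_known − 3.26 × (depth of known layers): K_1 = 0 − 3.26×0 = 0; K_2 = 52.8864 − 3.26×(1.16 + 19.38) = −14.074.
Balance: K_1 − x×(3.26 − 2.84) = K_2, so x = (K_1 − K_2)/(3.26 − 2.84) = 14.074/0.42 = 33.5 km.

33.5 km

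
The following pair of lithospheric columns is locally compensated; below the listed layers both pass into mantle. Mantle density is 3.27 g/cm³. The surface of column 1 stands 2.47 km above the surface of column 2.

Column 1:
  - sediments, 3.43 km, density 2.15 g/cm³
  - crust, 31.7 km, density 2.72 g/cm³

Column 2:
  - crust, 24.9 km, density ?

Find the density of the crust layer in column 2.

Take the compensation level at the base of the deeper column (depth z_c below the surface of column 1) and equate Σ ρ_i t_i down to z_c; mantle fills any gap and the z_c terms cancel.
Column 1: 3.43×2.15 + 31.7×2.72 + (z_c − 35.13)×3.27
Column 2: 2.47×0 + 24.9×ρ + (z_c − 2.47 − 24.9)×3.27
The z_c×3.27 term appears on both sides and cancels. Collect the known terms of each column as K = Σ(ρt)_known − 3.27 × (depth of known layers): K_1 = 93.5985 − 3.27×35.13 = −21.2766; K_2 = 0 − 3.27×(2.47 + 24.9) = −89.4999.
Balance: K_1 = K_2 + 24.9×ρ, so ρ = (K_1 − K_2)/24.9 = 68.2233/24.9 = 2.74 g/cm³.

2.74 g/cm³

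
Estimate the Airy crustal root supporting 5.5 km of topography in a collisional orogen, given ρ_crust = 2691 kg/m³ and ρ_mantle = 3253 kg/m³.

26.3 km

Balancing pressure at the compensation depth: the weight of the topography is balanced by the buoyancy of the root, ρ_c h = (ρ_m − ρ_c) r.
r = h · ρ_c / (ρ_m − ρ_c) = 5.5 km × 2691 / (3253 − 2691) = 26.3 km.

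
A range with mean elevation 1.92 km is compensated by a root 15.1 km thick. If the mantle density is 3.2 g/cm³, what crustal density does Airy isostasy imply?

ρ_c h = (ρ_m − ρ_c) r → ρ_c (h + r) = ρ_m r → ρ_c = ρ_m r / (h + r).
ρ_c = 3.2 × 15.1 km / (1.92 km + 15.1 km) = 2.84 g/cm³.

2.84 g/cm³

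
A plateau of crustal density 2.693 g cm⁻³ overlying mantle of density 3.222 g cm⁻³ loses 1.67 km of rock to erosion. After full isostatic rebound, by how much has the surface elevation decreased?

Rebound u = e ρ_c/ρ_m = 1.67 km × 2.693/3.222 = 1.396 km.
Net surface drop = e − u = 1.67 km − 1.396 km = e (ρ_m − ρ_c)/ρ_m = 0.274 km.

0.274 km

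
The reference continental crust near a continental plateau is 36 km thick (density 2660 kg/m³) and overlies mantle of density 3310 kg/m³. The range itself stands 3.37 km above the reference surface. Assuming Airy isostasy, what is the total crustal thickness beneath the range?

53.2 km

Root depth r = h ρ_c / (ρ_m − ρ_c) = 3.37 km × 2660 / 650 = 13.79 km.
Total thickness = T + h + r = 36 km + 3.37 km + 13.79 km = 53.2 km.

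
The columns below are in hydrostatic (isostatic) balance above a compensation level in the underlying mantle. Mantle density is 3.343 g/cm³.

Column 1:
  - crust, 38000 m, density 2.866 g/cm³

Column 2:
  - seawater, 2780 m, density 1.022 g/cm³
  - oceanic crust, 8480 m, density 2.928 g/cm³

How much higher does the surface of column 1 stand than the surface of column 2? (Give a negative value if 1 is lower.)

For any compensation level in the mantle, the mantle terms cancel and isostasy reduces to e = (Σt_1 − Σt_2) − (Σ(ρt)_1 − Σ(ρt)_2) / ρ_m.
Σt_1 = 38000 m; Σt_2 = 11260 m; Σ(ρt)_1 = 108908; Σ(ρt)_2 = 27670.6 (in m·g/cm³).
e = (38000 − 11260) − (108908 − 27670.6) / 3.343 = 2440 m.

2440 m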